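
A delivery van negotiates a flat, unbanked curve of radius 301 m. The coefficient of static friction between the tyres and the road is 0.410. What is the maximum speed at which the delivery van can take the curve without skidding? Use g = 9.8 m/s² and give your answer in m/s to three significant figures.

On a flat curve, static friction is the only horizontal force, so it must supply the full centripetal force: μ_s m g = m v²/r.
Mass cancels: v_max = √(μ_s g r) = √(0.410 × 9.8 × 301) = √1209 = 34.78 m/s.

34.8 m/s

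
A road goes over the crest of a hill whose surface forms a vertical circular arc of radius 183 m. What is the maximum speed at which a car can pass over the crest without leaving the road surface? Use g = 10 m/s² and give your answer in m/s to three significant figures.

At the crest the centre of the circle is below the car, so the net downward (centripetal) force is mg − N = mv²/r.
The car leaves the road when N → 0, giving v_max = √(g r) = √(10.0 × 183) = 42.78 m/s.

42.8 m/s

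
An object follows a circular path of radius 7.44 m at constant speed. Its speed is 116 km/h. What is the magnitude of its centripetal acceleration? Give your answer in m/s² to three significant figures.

140 m/s²

v = 116 km/h = 116/3.6 = 32.22 m/s.
a_c = v²/r = (32.22)²/7.44 = 1038/7.44 = 139.6 m/s².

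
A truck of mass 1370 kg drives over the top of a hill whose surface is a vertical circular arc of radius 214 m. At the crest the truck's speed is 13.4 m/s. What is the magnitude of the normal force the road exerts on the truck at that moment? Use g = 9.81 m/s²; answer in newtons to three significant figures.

12300 N

At the crest the centripetal acceleration points downward (toward the centre of the arc), so mg − N = mv²/r.
N = m(g − v²/r) = 1370 × (9.81 − (13.4)²/214) = 1370 × (9.81 − 0.8391) = 1370 × 8.971 = 12290 N.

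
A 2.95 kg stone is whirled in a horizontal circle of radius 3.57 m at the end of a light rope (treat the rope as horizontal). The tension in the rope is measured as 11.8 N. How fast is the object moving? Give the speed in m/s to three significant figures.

T = m v²/r ⇒ v = √(T r / m) = √(11.8 × 3.57 / 2.95) = √14.28 = 3.779 m/s.

3.78 m/s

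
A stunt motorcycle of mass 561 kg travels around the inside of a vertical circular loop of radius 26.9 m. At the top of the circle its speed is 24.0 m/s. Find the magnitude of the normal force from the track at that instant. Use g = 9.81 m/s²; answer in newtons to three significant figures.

6510 N

At the top, both N and the weight mg point inward (toward the centre), so N + mg = mv²/r.
N = m(v²/r − g) = 561 × ((24.0)²/26.9 − 9.81) = 561 × (21.41 − 9.81) = 561 × 11.60 = 6509 N.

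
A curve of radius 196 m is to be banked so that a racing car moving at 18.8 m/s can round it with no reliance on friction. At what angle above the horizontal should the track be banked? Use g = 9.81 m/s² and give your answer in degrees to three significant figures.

10.4°

With no friction, the horizontal component of the normal force provides the centripetal force: N sinθ = mv²/r, while N cosθ = mg vertically.
Dividing: tanθ = v²/(r g) = (18.8)²/(196 × 9.81) = 353.4/1923 = 0.1838.
θ = arctan(0.1838) = 10.42°.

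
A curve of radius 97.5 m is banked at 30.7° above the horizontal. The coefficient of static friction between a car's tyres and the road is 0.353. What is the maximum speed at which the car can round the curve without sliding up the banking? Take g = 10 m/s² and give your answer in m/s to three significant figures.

At the maximum speed, friction acts down the slope at its limiting value f = μN. Radially (horizontal, toward centre): N sinθ + μN cosθ = mv²/r. Vertically: N cosθ − μN sinθ = mg.
Dividing: v² = r g (sinθ + μcosθ)/(cosθ − μsinθ).
sinθ + μcosθ = 0.5105 + 0.353×0.8599 = 0.8141; cosθ − μsinθ = 0.8599 − 0.353×0.5105 = 0.6796.
v² = 97.5 × 10.0 × 0.8141/0.6796 = 1168 m²/s², so v = 34.17 m/s.

34.2 m/s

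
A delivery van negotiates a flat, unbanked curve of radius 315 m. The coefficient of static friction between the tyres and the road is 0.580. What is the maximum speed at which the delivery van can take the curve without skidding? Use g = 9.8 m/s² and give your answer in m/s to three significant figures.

42.3 m/s

Friction provides the centripetal force on a flat curve. At maximum speed it is at its limiting value: μ_s m g = m v²/r.
Mass cancels: v_max = √(μ_s g r) = √(0.580 × 9.8 × 315) = √1790 = 42.31 m/s.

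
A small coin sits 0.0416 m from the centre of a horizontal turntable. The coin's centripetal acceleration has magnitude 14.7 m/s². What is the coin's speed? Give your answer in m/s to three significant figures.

0.782 m/s

a_c = v²/r ⇒ v = √(a_c · r) = √(14.7 × 0.0416) = √0.6115 = 0.7820 m/s.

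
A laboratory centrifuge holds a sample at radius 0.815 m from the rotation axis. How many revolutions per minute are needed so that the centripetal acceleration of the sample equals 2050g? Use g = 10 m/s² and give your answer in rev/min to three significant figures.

1510 rev/min

Require ω²r = 2050g, so ω = √(2050 × 10.0/0.815) = 158.6 rad/s.
In rev/min: ω × 60/(2π) = 158.6 × 60/(2π) = 1515 rev/min.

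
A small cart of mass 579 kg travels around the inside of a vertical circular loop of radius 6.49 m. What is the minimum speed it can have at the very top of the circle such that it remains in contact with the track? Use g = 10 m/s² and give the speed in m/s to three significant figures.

8.06 m/s

At the highest point the centre is directly below, so both the weight and N act inward: N + mg = mv²/r.
At minimum speed N → 0, so mg = mv_min²/r ⇒ v_min = √(g r) = √(10.0 × 6.49) = 8.056 m/s.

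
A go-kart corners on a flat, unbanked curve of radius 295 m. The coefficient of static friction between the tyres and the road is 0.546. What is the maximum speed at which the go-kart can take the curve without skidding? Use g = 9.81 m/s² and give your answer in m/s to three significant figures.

39.8 m/s

On a flat curve, static friction is the only horizontal force, so it must supply the full centripetal force: μ_s m g = m v²/r.
Mass cancels: v_max = √(μ_s g r) = √(0.546 × 9.81 × 295) = √1580 = 39.75 m/s.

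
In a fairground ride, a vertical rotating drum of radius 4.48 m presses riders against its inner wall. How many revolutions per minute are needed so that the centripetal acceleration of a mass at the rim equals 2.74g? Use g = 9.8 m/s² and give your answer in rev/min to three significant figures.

Require ω²r = 2.74g, so ω = √(2.74 × 9.8/4.48) = 2.448 rad/s.
In rev/min: ω × 60/(2π) = 2.448 × 60/(2π) = 23.38 rev/min.

23.4 rev/min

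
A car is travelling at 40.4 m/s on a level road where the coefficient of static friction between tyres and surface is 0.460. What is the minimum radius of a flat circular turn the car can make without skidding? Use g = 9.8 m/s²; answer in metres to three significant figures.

At the limit, μ_s m g = m v²/r, so r_min = v²/(μ_s g) = (40.4)²/(0.460 × 9.8) = 1632/4.508 = 362.1 m.

362 m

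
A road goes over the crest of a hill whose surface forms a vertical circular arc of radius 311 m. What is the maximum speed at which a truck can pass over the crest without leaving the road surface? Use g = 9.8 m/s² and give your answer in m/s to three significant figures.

55.2 m/s

At the crest the centre of the circle is below the truck, so the net downward (centripetal) force is mg − N = mv²/r.
The truck leaves the road when N → 0, giving v_max = √(g r) = √(9.8 × 311) = 55.21 m/s.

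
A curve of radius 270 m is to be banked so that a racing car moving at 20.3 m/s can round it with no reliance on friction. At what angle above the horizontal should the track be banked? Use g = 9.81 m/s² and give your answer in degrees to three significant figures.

For a frictionless banked turn: horizontally N sinθ = mv²/r and vertically N cosθ = mg.
Dividing: tanθ = v²/(r g) = (20.3)²/(270 × 9.81) = 412.1/2649 = 0.1556.
θ = arctan(0.1556) = 8.843°.

8.84°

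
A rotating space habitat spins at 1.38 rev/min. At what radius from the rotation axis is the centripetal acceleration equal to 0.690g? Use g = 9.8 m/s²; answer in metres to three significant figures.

ω = 1.38 rev/min × 2π/60 = 0.1445 rad/s.
a_c = ω²r = 0.690g ⇒ r = 0.690 × 9.8 / (0.1445)² = 6.762/0.02088 = 323.8 m.

324 m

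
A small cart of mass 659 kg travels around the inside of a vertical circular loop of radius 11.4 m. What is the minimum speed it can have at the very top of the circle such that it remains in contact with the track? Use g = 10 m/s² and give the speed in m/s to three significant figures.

10.7 m/s

At the highest point the centre is directly below, so both the weight and N act inward: N + mg = mv²/r.
At minimum speed N → 0, so mg = mv_min²/r ⇒ v_min = √(g r) = √(10.0 × 11.4) = 10.68 m/s.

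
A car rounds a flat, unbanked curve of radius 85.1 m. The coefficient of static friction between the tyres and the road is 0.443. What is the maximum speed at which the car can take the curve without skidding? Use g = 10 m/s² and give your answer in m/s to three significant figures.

19.4 m/s

The only inward force on a level bend is static friction, so at the limit f_s = μ_s N = μ_s m g = m v²/r.
Mass cancels: v_max = √(μ_s g r) = √(0.443 × 10.0 × 85.1) = √377.0 = 19.42 m/s.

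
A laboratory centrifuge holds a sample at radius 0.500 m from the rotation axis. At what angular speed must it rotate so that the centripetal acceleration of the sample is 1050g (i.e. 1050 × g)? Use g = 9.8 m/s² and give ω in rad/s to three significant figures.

143 rad/s

Centripetal acceleration a_c = ω²r. Setting ω²r = 1050g:
ω = √(1050g / r) = √(1050 × 9.8 / 0.500) = √20580 = 143.5 rad/s.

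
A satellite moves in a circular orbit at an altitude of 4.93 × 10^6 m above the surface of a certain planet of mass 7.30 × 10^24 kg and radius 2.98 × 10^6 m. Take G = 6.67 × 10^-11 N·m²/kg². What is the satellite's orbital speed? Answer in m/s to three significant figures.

7850 m/s

Orbital radius r = R + h = 2.98 × 10^6 + 4.93 × 10^6 = 7.910 × 10^6 m.
Gravity supplies the centripetal force: G M m / r² = m v² / r, so v = √(GM/r).
v = √(6.67 × 10^-11 × 7.30 × 10^24 / 7.910 × 10^6) = √(6.156 × 10^7) = 7846 m/s.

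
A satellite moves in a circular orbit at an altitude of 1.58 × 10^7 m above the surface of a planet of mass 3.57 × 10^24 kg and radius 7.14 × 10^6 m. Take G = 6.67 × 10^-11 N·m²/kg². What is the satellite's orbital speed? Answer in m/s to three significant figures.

Orbital radius r = R + h = 7.14 × 10^6 + 1.58 × 10^7 = 2.294 × 10^7 m.
Gravity supplies the centripetal force: G M m / r² = m v² / r, so v = √(GM/r).
v = √(6.67 × 10^-11 × 3.57 × 10^24 / 2.294 × 10^7) = √(1.038 × 10^7) = 3222 m/s.

3220 m/s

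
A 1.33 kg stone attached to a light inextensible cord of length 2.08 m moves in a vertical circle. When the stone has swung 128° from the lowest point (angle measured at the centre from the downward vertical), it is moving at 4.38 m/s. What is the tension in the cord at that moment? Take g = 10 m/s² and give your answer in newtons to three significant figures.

4.08 N

Take the radial direction toward the centre of the circle as positive. The component of the weight along the string toward the centre is −mg cos φ (φ measured from the bottom), so Newton's second law along the string gives T − mg cos φ = m v²/r.
cos 128° = -0.6157, so T = m(v²/r + g cos φ) = 1.33 × ((4.38)²/2.08 + 10.0 × -0.6157) = 1.33 × (9.223 + (-6.157)) = 1.33 × 3.067 = 4.079 N.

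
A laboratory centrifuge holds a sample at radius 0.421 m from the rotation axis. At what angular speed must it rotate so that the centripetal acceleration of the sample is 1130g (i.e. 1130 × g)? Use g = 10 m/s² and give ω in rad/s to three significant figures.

Centripetal acceleration a_c = ω²r. Setting ω²r = 1130g:
ω = √(1130g / r) = √(1130 × 10.0 / 0.421) = √26840 = 163.8 rad/s.

164 rad/s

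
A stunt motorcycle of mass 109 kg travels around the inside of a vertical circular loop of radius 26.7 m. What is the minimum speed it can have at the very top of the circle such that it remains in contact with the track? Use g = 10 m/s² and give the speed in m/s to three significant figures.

16.3 m/s

At the highest point the centre is directly below, so both the weight and N act inward: N + mg = mv²/r.
At minimum speed N → 0, so mg = mv_min²/r ⇒ v_min = √(g r) = √(10.0 × 26.7) = 16.34 m/s.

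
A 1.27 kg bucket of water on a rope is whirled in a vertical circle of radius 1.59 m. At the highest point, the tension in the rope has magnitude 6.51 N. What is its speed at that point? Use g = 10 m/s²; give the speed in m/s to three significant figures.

At the top, T + mg = mv²/r, so v = √(r(T/m + g)) = √(1.59 × (6.51/1.27 + 10.0)) = √(1.59 × 15.13) = √24.05 = 4.904 m/s.

4.90 m/s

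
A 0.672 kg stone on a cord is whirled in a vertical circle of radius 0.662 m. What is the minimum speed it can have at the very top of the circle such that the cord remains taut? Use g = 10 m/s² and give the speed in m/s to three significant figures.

At the highest point the centre is directly below, so both the weight and T act inward: T + mg = mv²/r.
At minimum speed T → 0, so mg = mv_min²/r ⇒ v_min = √(g r) = √(10.0 × 0.662) = 2.573 m/s.

2.57 m/s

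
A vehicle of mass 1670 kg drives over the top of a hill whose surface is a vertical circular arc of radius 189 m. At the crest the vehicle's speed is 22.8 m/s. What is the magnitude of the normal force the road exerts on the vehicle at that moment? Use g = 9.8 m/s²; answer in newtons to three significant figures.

11800 N

At the crest the centripetal acceleration points downward (toward the centre of the arc), so mg − N = mv²/r.
N = m(g − v²/r) = 1670 × (9.8 − (22.8)²/189) = 1670 × (9.8 − 2.750) = 1670 × 7.050 = 11770 N.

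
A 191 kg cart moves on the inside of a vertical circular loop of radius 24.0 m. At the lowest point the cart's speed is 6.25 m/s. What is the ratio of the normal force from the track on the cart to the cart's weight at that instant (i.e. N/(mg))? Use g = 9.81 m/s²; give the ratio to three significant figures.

1.17

At the bottom, N − mg = mv²/r, so N = m(v²/r + g) and N/(mg) = v²/(rg) + 1 = (6.25)²/(24.0 × 9.81) + 1 = 0.1659 + 1 = 1.166.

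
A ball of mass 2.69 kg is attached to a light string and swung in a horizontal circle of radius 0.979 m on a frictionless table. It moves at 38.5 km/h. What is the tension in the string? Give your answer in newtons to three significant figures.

v = 38.5 km/h = 38.5/3.6 = 10.69 m/s.
The tension is the only horizontal force, so it supplies the full centripetal force: T = m v²/r = 2.69 × (10.69)²/0.979 = 2.69 × 114.4/0.979 = 314.3 N.

314 N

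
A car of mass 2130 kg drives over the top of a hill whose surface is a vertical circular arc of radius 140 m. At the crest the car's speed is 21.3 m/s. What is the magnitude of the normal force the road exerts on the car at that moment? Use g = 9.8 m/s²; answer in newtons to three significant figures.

14000 N

At the crest the centripetal acceleration points downward (toward the centre of the arc), so mg − N = mv²/r.
N = m(g − v²/r) = 2130 × (9.8 − (21.3)²/140) = 2130 × (9.8 − 3.241) = 2130 × 6.559 = 13970 N.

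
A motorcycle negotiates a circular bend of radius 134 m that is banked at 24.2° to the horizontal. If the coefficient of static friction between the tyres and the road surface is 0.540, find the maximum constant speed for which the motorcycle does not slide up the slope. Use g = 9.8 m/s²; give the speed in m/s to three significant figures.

41.4 m/s

At the maximum speed, friction acts down the slope at its limiting value f = μN. Radially (horizontal, toward centre): N sinθ + μN cosθ = mv²/r. Vertically: N cosθ − μN sinθ = mg.
Dividing: v² = r g (sinθ + μcosθ)/(cosθ − μsinθ).
sinθ + μcosθ = 0.4099 + 0.540×0.9121 = 0.9025; cosθ − μsinθ = 0.9121 − 0.540×0.4099 = 0.6908.
v² = 134 × 9.8 × 0.9025/0.6908 = 1716 m²/s², so v = 41.42 m/s.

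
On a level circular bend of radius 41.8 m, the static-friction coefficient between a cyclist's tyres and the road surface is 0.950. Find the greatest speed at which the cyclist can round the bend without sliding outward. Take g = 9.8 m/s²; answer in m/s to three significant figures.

19.7 m/s

Friction provides the centripetal force on a flat curve. At maximum speed it is at its limiting value: μ_s m g = m v²/r.
Mass cancels: v_max = √(μ_s g r) = √(0.950 × 9.8 × 41.8) = √389.2 = 19.73 m/s.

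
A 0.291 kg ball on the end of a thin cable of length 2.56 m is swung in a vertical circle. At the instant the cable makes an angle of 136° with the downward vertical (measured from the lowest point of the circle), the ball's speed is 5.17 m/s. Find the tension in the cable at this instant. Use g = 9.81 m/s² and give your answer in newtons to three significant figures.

Take the radial direction toward the centre of the circle as positive. The component of the weight along the string toward the centre is −mg cos φ (φ measured from the bottom), so Newton's second law along the string gives T − mg cos φ = m v²/r.
cos 136° = -0.7193, so T = m(v²/r + g cos φ) = 0.291 × ((5.17)²/2.56 + 9.81 × -0.7193) = 0.291 × (10.44 + (-7.057)) = 0.291 × 3.384 = 0.9848 N.

0.985 N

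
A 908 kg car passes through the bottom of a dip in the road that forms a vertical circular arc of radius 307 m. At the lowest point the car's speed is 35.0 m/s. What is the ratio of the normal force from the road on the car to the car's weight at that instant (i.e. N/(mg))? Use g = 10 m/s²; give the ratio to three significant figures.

At the bottom, N − mg = mv²/r, so N = m(v²/r + g) and N/(mg) = v²/(rg) + 1 = (35.0)²/(307 × 10.0) + 1 = 0.3990 + 1 = 1.399.

1.40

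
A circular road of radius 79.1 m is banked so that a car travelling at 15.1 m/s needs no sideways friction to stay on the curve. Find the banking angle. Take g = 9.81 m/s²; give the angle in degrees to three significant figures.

For a frictionless banked turn: horizontally N sinθ = mv²/r and vertically N cosθ = mg.
Dividing: tanθ = v²/(r g) = (15.1)²/(79.1 × 9.81) = 228.0/776.0 = 0.2938.
θ = arctan(0.2938) = 16.37°.

16.4°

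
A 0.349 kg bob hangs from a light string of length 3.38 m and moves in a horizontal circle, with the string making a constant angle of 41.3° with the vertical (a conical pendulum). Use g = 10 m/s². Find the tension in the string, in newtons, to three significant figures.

4.65 N

Vertically the bob has no acceleration, so T cosθ = mg.
T = mg/cosθ = 0.349 × 10.0 / cos 41.3° = 3.490/0.7513 = 4.646 N.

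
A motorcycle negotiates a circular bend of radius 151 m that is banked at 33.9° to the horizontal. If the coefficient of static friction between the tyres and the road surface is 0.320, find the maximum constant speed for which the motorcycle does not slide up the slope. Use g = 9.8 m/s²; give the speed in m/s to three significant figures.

At the maximum speed, friction acts down the slope at its limiting value f = μN. Radially (horizontal, toward centre): N sinθ + μN cosθ = mv²/r. Vertically: N cosθ − μN sinθ = mg.
Dividing: v² = r g (sinθ + μcosθ)/(cosθ − μsinθ).
sinθ + μcosθ = 0.5577 + 0.320×0.8300 = 0.8233; cosθ − μsinθ = 0.8300 − 0.320×0.5577 = 0.6515.
v² = 151 × 9.8 × 0.8233/0.6515 = 1870 m²/s², so v = 43.24 m/s.

43.2 m/s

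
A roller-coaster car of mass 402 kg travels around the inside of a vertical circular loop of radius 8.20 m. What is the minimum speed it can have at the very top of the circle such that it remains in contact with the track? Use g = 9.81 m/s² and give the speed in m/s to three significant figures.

At the highest point the centre is directly below, so both the weight and N act inward: N + mg = mv²/r.
At minimum speed N → 0, so mg = mv_min²/r ⇒ v_min = √(g r) = √(9.81 × 8.20) = 8.969 m/s.

8.97 m/s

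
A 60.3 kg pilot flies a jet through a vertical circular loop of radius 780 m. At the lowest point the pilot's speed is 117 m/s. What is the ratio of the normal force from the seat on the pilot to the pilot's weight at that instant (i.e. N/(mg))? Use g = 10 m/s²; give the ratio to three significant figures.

2.76

At the bottom, N − mg = mv²/r, so N = m(v²/r + g) and N/(mg) = v²/(rg) + 1 = (117)²/(780 × 10.0) + 1 = 1.755 + 1 = 2.755.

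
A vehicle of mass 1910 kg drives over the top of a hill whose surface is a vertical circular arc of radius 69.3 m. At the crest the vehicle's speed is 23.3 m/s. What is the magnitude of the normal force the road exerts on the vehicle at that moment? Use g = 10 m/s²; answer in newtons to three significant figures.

At the crest the centripetal acceleration points downward (toward the centre of the arc), so mg − N = mv²/r.
N = m(g − v²/r) = 1910 × (10.0 − (23.3)²/69.3) = 1910 × (10.0 − 7.834) = 1910 × 2.166 = 4137 N.

4140 N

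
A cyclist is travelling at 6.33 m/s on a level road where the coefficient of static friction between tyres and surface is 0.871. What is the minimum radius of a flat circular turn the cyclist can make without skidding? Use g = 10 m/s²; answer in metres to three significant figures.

4.60 m

At the limit, μ_s m g = m v²/r, so r_min = v²/(μ_s g) = (6.33)²/(0.871 × 10.0) = 40.07/8.710 = 4.600 m.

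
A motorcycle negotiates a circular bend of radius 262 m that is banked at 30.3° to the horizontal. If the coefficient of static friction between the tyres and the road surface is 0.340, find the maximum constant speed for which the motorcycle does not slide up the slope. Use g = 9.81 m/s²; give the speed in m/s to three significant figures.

At the maximum speed, friction acts down the slope at its limiting value f = μN. Radially (horizontal, toward centre): N sinθ + μN cosθ = mv²/r. Vertically: N cosθ − μN sinθ = mg.
Dividing: v² = r g (sinθ + μcosθ)/(cosθ − μsinθ).
sinθ + μcosθ = 0.5045 + 0.340×0.8634 = 0.7981; cosθ − μsinθ = 0.8634 − 0.340×0.5045 = 0.6919.
v² = 262 × 9.81 × 0.7981/0.6919 = 2965 m²/s², so v = 54.45 m/s.

54.5 m/s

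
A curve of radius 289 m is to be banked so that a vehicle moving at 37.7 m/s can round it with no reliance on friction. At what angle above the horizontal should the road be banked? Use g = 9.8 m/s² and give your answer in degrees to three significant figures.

26.6°

For a frictionless banked turn: horizontally N sinθ = mv²/r and vertically N cosθ = mg.
Dividing: tanθ = v²/(r g) = (37.7)²/(289 × 9.8) = 1421/2832 = 0.5018.
θ = arctan(0.5018) = 26.65°.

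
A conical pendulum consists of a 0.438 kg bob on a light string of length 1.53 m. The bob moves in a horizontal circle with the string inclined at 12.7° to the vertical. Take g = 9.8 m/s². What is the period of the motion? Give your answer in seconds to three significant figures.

2.45 s

r = L sinθ = 0.3364 m. From T sinθ = mω²r and T cosθ = mg: tanθ = ω²r/g, so ω² = g tanθ / r = g/(L cosθ).
ω = √(g/(L cosθ)) = √(9.8/(1.53 × 0.9755)) = √6.566 = 2.562 rad/s.
Period = 2π/ω = 2.452 s.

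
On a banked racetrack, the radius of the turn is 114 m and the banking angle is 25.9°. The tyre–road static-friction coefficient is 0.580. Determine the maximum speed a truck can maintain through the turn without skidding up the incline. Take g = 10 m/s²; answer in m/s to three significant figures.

At the maximum speed, friction acts down the slope at its limiting value f = μN. Radially (horizontal, toward centre): N sinθ + μN cosθ = mv²/r. Vertically: N cosθ − μN sinθ = mg.
Dividing: v² = r g (sinθ + μcosθ)/(cosθ − μsinθ).
sinθ + μcosθ = 0.4368 + 0.580×0.8996 = 0.9585; cosθ − μsinθ = 0.8996 − 0.580×0.4368 = 0.6462.
v² = 114 × 10.0 × 0.9585/0.6462 = 1691 m²/s², so v = 41.12 m/s.

41.1 m/s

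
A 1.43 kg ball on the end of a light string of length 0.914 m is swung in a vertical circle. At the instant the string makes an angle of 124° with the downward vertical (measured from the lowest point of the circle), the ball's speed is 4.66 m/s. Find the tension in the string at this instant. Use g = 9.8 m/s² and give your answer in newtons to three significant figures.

26.1 N

Take the radial direction toward the centre of the circle as positive. The component of the weight along the string toward the centre is −mg cos φ (φ measured from the bottom), so Newton's second law along the string gives T − mg cos φ = m v²/r.
cos 124° = -0.5592, so T = m(v²/r + g cos φ) = 1.43 × ((4.66)²/0.914 + 9.8 × -0.5592) = 1.43 × (23.76 + (-5.480)) = 1.43 × 18.28 = 26.14 N.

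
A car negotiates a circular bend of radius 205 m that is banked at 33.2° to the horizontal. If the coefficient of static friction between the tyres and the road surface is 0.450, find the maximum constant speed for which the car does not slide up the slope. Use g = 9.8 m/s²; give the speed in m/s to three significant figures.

56.1 m/s

At the maximum speed, friction acts down the slope at its limiting value f = μN. Radially (horizontal, toward centre): N sinθ + μN cosθ = mv²/r. Vertically: N cosθ − μN sinθ = mg.
Dividing: v² = r g (sinθ + μcosθ)/(cosθ − μsinθ).
sinθ + μcosθ = 0.5476 + 0.450×0.8368 = 0.9241; cosθ − μsinθ = 0.8368 − 0.450×0.5476 = 0.5904.
v² = 205 × 9.8 × 0.9241/0.5904 = 3145 m²/s², so v = 56.08 m/s.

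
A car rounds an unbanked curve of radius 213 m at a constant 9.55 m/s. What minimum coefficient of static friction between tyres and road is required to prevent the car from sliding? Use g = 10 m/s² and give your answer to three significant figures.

Friction provides the centripetal force: μ_s m g = m v²/r, so μ_s = v²/(g r) = (9.550)²/(10.0 × 213) = 91.20/2130 = 0.04282.

0.0428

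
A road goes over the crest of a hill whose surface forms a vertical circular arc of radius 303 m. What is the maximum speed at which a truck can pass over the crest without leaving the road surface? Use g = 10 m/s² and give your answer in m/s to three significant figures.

55.0 m/s

At the crest the centre of the circle is below the truck, so the net downward (centripetal) force is mg − N = mv²/r.
The truck leaves the road when N → 0, giving v_max = √(g r) = √(10.0 × 303) = 55.05 m/s.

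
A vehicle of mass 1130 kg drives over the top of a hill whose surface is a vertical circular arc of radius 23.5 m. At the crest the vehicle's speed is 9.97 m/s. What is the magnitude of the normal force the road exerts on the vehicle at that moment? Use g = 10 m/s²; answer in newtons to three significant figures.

6520 N

At the crest the centripetal acceleration points downward (toward the centre of the arc), so mg − N = mv²/r.
N = m(g − v²/r) = 1130 × (10.0 − (9.97)²/23.5) = 1130 × (10.0 − 4.230) = 1130 × 5.770 = 6520 N.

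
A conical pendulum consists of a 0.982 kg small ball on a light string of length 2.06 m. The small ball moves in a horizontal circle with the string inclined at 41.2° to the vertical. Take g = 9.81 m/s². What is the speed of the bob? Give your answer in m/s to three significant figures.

The radius of the circle is r = L sinθ = 2.06 × sin 41.2° = 1.357 m.
Horizontally T sinθ = mv²/r and vertically T cosθ = mg, so tanθ = v²/(rg).
v = √(r g tanθ) = √(1.357 × 9.81 × 0.8754) = √11.65 = 3.414 m/s.

3.41 m/s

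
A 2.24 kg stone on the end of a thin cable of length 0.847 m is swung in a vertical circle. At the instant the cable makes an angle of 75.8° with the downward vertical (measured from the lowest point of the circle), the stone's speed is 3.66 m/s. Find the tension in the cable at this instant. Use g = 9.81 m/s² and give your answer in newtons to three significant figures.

40.8 N

Take the radial direction toward the centre of the circle as positive. The component of the weight along the string toward the centre is −mg cos φ (φ measured from the bottom), so Newton's second law along the string gives T − mg cos φ = m v²/r.
cos 75.8° = 0.2453, so T = m(v²/r + g cos φ) = 2.24 × ((3.66)²/0.847 + 9.81 × 0.2453) = 2.24 × (15.82 + (2.406)) = 2.24 × 18.22 = 40.82 N.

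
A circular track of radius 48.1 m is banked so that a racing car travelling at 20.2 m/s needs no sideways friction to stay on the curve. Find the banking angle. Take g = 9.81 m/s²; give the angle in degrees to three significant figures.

For a frictionless banked turn: horizontally N sinθ = mv²/r and vertically N cosθ = mg.
Dividing: tanθ = v²/(r g) = (20.2)²/(48.1 × 9.81) = 408.0/471.9 = 0.8647.
θ = arctan(0.8647) = 40.85°.

40.9°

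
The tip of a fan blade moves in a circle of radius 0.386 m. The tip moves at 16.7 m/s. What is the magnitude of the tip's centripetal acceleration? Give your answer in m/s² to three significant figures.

a_c = v²/r = (16.70)²/0.386 = 278.9/0.386 = 722.5 m/s².

723 m/s²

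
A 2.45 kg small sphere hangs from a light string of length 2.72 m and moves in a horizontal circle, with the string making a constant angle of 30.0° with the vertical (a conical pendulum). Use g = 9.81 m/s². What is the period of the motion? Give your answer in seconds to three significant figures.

r = L sinθ = 1.360 m. From T sinθ = mω²r and T cosθ = mg: tanθ = ω²r/g, so ω² = g tanθ / r = g/(L cosθ).
ω = √(g/(L cosθ)) = √(9.81/(2.72 × 0.8660)) = √4.165 = 2.041 rad/s.
Period = 2π/ω = 3.079 s.

3.08 s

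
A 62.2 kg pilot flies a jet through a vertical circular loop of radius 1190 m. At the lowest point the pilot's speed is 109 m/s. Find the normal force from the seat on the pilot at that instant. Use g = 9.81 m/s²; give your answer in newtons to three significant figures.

At the lowest point, N points up (toward the centre) and the weight mg points down (away from the centre), so the net inward force is N − mg = mv²/r.
N = m(v²/r + g) = 62.2 × ((109)²/1190 + 9.81) = 62.2 × (9.984 + 9.81) = 62.2 × 19.79 = 1231 N.

1230 N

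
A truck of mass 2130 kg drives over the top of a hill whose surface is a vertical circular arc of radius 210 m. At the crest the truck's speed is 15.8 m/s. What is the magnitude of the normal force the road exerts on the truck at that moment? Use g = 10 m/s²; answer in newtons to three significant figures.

At the crest the centripetal acceleration points downward (toward the centre of the arc), so mg − N = mv²/r.
N = m(g − v²/r) = 2130 × (10.0 − (15.8)²/210) = 2130 × (10.0 − 1.189) = 2130 × 8.811 = 18770 N.

18800 N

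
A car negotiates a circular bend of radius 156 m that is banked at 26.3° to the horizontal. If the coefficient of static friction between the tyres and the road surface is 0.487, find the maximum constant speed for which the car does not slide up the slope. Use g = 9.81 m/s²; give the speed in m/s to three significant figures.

At the maximum speed, friction acts down the slope at its limiting value f = μN. Radially (horizontal, toward centre): N sinθ + μN cosθ = mv²/r. Vertically: N cosθ − μN sinθ = mg.
Dividing: v² = r g (sinθ + μcosθ)/(cosθ − μsinθ).
sinθ + μcosθ = 0.4431 + 0.487×0.8965 = 0.8797; cosθ − μsinθ = 0.8965 − 0.487×0.4431 = 0.6807.
v² = 156 × 9.81 × 0.8797/0.6807 = 1978 m²/s², so v = 44.47 m/s.

44.5 m/s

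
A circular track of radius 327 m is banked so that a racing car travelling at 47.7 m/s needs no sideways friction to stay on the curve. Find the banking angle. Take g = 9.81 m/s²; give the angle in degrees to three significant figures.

35.3°

For a frictionless banked turn: horizontally N sinθ = mv²/r and vertically N cosθ = mg.
Dividing: tanθ = v²/(r g) = (47.7)²/(327 × 9.81) = 2275/3208 = 0.7093.
θ = arctan(0.7093) = 35.35°.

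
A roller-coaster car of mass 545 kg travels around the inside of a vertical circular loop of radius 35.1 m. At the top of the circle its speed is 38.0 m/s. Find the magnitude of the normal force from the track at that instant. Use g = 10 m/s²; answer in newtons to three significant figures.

At the top, both N and the weight mg point inward (toward the centre), so N + mg = mv²/r.
N = m(v²/r − g) = 545 × ((38.0)²/35.1 − 10.0) = 545 × (41.14 − 10.0) = 545 × 31.14 = 16970 N.

17000 N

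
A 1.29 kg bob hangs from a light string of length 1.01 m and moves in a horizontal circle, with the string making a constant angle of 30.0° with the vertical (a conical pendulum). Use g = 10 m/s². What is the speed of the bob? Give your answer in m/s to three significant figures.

The radius of the circle is r = L sinθ = 1.01 × sin 30.0° = 0.5050 m.
Horizontally T sinθ = mv²/r and vertically T cosθ = mg, so tanθ = v²/(rg).
v = √(r g tanθ) = √(0.5050 × 10.0 × 0.5774) = √2.916 = 1.708 m/s.

1.71 m/s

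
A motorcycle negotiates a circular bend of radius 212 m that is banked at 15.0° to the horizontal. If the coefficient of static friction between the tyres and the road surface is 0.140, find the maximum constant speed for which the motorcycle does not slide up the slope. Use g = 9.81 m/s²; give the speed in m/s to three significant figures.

29.7 m/s

At the maximum speed, friction acts down the slope at its limiting value f = μN. Radially (horizontal, toward centre): N sinθ + μN cosθ = mv²/r. Vertically: N cosθ − μN sinθ = mg.
Dividing: v² = r g (sinθ + μcosθ)/(cosθ − μsinθ).
sinθ + μcosθ = 0.2588 + 0.140×0.9659 = 0.3940; cosθ − μsinθ = 0.9659 − 0.140×0.2588 = 0.9297.
v² = 212 × 9.81 × 0.3940/0.9297 = 881.5 m²/s², so v = 29.69 m/s.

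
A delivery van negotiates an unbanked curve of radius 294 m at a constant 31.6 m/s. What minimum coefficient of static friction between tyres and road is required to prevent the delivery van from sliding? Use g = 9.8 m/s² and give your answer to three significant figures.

Friction provides the centripetal force: μ_s m g = m v²/r, so μ_s = v²/(g r) = (31.60)²/(9.8 × 294) = 998.6/2881 = 0.3466.

0.347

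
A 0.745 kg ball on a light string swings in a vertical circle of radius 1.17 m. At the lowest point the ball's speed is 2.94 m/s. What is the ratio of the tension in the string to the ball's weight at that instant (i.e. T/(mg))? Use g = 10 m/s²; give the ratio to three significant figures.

1.74

At the bottom, T − mg = mv²/r, so T = m(v²/r + g) and T/(mg) = v²/(rg) + 1 = (2.94)²/(1.17 × 10.0) + 1 = 0.7388 + 1 = 1.739.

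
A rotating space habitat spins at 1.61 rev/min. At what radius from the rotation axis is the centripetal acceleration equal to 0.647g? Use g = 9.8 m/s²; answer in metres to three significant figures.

223 m

ω = 1.61 rev/min × 2π/60 = 0.1686 rad/s.
a_c = ω²r = 0.647g ⇒ r = 0.647 × 9.8 / (0.1686)² = 6.341/0.02843 = 223.1 m.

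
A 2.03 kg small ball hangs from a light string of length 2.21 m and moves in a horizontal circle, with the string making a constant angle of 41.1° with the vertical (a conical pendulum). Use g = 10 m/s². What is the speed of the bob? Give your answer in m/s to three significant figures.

3.56 m/s

The radius of the circle is r = L sinθ = 2.21 × sin 41.1° = 1.453 m.
Horizontally T sinθ = mv²/r and vertically T cosθ = mg, so tanθ = v²/(rg).
v = √(r g tanθ) = √(1.453 × 10.0 × 0.8724) = √12.67 = 3.560 m/s.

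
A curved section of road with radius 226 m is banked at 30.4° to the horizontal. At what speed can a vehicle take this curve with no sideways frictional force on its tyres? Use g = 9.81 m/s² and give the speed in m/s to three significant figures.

36.1 m/s

On a frictionless banked curve, N sinθ = mv²/r and N cosθ = mg, so tanθ = v²/(rg).
v = √(r g tanθ) = √(226 × 9.81 × tan 30.4°) = √(226 × 9.81 × 0.5867) = √1301 = 36.07 m/s.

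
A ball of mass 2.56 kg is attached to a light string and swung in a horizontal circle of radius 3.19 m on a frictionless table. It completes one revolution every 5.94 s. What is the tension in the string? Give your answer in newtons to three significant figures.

v = 2πr/T = 2π × 3.19/5.94 = 3.374 m/s.
The tension is the only horizontal force, so it supplies the full centripetal force: T = m v²/r = 2.56 × (3.374)²/3.19 = 2.56 × 11.39/3.19 = 9.137 N.

9.14 N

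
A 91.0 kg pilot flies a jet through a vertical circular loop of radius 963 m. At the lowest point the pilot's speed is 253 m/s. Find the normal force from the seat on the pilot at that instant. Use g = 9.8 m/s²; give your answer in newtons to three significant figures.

6940 N

At the lowest point, N points up (toward the centre) and the weight mg points down (away from the centre), so the net inward force is N − mg = mv²/r.
N = m(v²/r + g) = 91.0 × ((253)²/963 + 9.8) = 91.0 × (66.47 + 9.8) = 91.0 × 76.27 = 6940 N.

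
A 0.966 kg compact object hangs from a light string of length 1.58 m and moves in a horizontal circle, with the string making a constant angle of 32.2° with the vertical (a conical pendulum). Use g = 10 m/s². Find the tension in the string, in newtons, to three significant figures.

Vertically the bob has no acceleration, so T cosθ = mg.
T = mg/cosθ = 0.966 × 10.0 / cos 32.2° = 9.660/0.8462 = 11.42 N.

11.4 N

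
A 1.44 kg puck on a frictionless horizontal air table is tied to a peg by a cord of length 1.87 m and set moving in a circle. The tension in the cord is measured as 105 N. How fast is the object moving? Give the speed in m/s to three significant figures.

T = m v²/r ⇒ v = √(T r / m) = √(105 × 1.87 / 1.44) = √136.4 = 11.68 m/s.

11.7 m/s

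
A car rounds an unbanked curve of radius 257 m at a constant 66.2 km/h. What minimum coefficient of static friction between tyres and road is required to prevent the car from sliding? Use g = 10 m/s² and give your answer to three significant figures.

v = 66.2/3.6 = 18.39 m/s.
Friction provides the centripetal force: μ_s m g = m v²/r, so μ_s = v²/(g r) = (18.39)²/(10.0 × 257) = 338.2/2570 = 0.1316.

0.132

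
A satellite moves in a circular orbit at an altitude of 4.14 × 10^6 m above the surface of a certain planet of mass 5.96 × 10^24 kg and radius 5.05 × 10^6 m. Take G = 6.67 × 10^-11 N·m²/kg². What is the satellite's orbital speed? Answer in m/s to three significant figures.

Orbital radius r = R + h = 5.05 × 10^6 + 4.14 × 10^6 = 9.190 × 10^6 m.
Gravity supplies the centripetal force: G M m / r² = m v² / r, so v = √(GM/r).
v = √(6.67 × 10^-11 × 5.96 × 10^24 / 9.190 × 10^6) = √(4.326 × 10^7) = 6577 m/s.

6580 m/s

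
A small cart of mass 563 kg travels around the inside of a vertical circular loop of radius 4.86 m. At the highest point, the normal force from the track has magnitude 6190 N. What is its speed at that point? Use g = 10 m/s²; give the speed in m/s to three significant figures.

At the top, N + mg = mv²/r, so v = √(r(N/m + g)) = √(4.86 × (6190/563 + 10.0)) = √(4.86 × 20.99) = √102.0 = 10.10 m/s.

10.1 m/s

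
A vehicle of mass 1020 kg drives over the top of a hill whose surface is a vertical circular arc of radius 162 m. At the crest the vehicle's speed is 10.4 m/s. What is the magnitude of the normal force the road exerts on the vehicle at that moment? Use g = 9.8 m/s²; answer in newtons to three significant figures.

9310 N

At the crest the centripetal acceleration points downward (toward the centre of the arc), so mg − N = mv²/r.
N = m(g − v²/r) = 1020 × (9.8 − (10.4)²/162) = 1020 × (9.8 − 0.6677) = 1020 × 9.132 = 9315 N.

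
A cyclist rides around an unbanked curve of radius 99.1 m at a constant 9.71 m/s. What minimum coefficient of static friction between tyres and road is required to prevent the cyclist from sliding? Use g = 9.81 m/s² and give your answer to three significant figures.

Friction provides the centripetal force: μ_s m g = m v²/r, so μ_s = v²/(g r) = (9.710)²/(9.81 × 99.1) = 94.28/972.2 = 0.09698.

0.0970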